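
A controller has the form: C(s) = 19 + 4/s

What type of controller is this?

This is a Proportional-Integral (PI) controller.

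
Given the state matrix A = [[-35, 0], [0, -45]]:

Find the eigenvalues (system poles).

For diagonal matrix, eigenvalues are diagonal entries: λ₁ = -35, λ₂ = -45.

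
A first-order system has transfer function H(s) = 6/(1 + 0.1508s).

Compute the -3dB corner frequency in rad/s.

Corner frequency = 1/τ = 1/0.1508 = 6.631 rad/s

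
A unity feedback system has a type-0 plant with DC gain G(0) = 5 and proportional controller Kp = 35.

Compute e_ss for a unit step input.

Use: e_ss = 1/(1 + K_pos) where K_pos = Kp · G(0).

K_pos = Kp · G(0) = 35 × 5 = 175. e_ss = 1/(1 + 175) = 0.0057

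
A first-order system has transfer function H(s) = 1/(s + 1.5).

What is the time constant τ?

For H(s) = 1/(s + 1/τ), the pole is at -1/τ = -1.5, so τ = 1/1.5 = 0.6667 s.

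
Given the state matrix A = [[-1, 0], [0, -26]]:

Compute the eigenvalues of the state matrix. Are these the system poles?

For diagonal matrix, eigenvalues are diagonal entries: λ₁ = -1, λ₂ = -26. Eigenvalues of A = system poles.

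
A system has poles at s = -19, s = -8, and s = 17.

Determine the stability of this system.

Pole(s) at s = 17 are not in the left half-plane. System is unstable.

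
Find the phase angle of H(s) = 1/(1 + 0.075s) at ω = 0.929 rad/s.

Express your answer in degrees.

Phase = -arctan(ωτ) = -arctan(0.929 × 0.075) = -4.0°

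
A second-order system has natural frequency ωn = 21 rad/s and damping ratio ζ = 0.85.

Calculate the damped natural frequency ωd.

ωd = ωn√(1 - ζ²) = 21√(1 - 0.85²) = 11.06 rad/s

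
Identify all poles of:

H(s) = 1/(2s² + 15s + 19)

Discriminant = 15² - 4×2×19 = 225 - 152 = 73 > 0, so two distinct real poles. Using quadratic formula: s = (-15 ± √73)/(2×2) = (-15 ± √73)/4, with √73 ≈ 8.5440. s₁ ≈ -1.6140, s₂ ≈ -5.8860. Poles: s₁ = -1.6140, s₂ = -5.8860.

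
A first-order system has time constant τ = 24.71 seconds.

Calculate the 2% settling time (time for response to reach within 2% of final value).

For first-order system, 2% settling time ≈ 4τ = 4 × 24.71 = 98.84 s.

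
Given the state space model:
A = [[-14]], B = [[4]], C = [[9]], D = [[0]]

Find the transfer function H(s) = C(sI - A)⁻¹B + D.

(sI - A)⁻¹ = 1/(s + 14). H(s) = 9 × 4/(s + 14) + 0 = 36/(s + 14).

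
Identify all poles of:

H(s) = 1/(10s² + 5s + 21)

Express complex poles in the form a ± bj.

Discriminant = 5² - 4×10×21 = 25 - 840 = -815 < 0, so the poles are a complex conjugate pair s = (-5 ± j√815)/(2×10). Real part = -5/(2×10) = -5/20 = -0.25; imaginary part = ±√815/(2×10) ≈ 1.4274. Poles: s = -0.25 ± 1.4274j.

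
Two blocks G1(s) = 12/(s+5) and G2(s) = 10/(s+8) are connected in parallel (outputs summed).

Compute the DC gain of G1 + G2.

Parallel: G_eq = G1 + G2. DC gain = G1(0) + G2(0) = 12/5 + 10/8 = 2.4 + 1.25 = 3.65.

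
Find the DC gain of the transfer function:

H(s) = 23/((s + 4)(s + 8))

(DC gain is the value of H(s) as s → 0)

DC gain = H(0) = 23/(4 × 8) = 23/32 = 0.71875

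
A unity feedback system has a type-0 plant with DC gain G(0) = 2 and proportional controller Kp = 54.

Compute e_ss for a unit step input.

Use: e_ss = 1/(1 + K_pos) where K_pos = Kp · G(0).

K_pos = Kp · G(0) = 54 × 2 = 108. e_ss = 1/(1 + 108) = 0.0092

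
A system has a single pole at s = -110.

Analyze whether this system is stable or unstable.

Pole at s = -110 is in the left half-plane. Stable.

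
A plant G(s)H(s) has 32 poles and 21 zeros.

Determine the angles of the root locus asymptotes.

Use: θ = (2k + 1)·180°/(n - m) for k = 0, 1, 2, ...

n - m = 32 - 21 = 11. Angles: θk = (2k + 1)·180°/11 = 16.36°, 49.09°, 81.82°, 114.55°, 147.27°, 180°, 212.73°, 245.45°, 278.18°, 310.91°, 343.64°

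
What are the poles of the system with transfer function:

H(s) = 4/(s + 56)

Pole is where denominator = 0: s + 56 = 0, so s = -56.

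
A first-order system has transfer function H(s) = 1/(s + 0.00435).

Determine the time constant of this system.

For H(s) = 1/(s + 1/τ), the pole is at -1/τ = -0.00435, so τ = 1/0.00435 = 229.9 s.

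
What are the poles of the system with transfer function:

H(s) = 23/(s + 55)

Pole is where denominator = 0: s + 55 = 0, so s = -55.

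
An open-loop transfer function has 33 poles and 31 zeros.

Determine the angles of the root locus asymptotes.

n - m = 33 - 31 = 2. Angles: θk = (2k + 1)·180°/2 = 90°, 270°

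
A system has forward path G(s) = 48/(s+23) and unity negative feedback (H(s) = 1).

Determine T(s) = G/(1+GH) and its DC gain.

T(s) = G/(1+GH) = [48/(s+23)] / [1 + 48/(s+23)] = 48/(s+23+48) = 48/(s+71). DC gain = 48/71 = 0.6761.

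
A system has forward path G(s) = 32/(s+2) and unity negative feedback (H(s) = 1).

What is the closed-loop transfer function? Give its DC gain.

T(s) = G/(1+GH) = [32/(s+2)] / [1 + 32/(s+2)] = 32/(s+2+32) = 32/(s+34). DC gain = 32/34 = 0.9412.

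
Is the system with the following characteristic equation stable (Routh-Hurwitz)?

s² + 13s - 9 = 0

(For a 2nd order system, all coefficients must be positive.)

Coefficients: 1, 13, -9. c=-9 not positive, so system is unstable.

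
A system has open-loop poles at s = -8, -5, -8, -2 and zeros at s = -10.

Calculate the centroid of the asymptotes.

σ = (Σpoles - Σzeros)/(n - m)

σ = (Σpoles - Σzeros)/(n - m) = (-23 - (-10))/(4 - 1) = -13/3 = -4.33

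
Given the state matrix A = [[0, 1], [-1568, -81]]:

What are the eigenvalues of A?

det(A - λI) = λ² - (-81)λ + 1568 = (λ - (-49))(λ - (-32)). Eigenvalues: -49, -32.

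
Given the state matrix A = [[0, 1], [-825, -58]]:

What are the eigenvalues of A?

det(A - λI) = λ² - (-58)λ + 825 = (λ - (-25))(λ - (-33)). Eigenvalues: -25, -33.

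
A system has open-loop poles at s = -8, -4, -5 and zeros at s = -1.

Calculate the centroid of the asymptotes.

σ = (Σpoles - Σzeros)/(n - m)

σ = (Σpoles - Σzeros)/(n - m) = (-17 - (-1))/(3 - 1) = -16/2 = -8.0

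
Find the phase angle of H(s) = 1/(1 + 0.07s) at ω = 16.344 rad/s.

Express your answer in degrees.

Phase = -arctan(ωτ) = -arctan(16.344 × 0.07) = -48.8°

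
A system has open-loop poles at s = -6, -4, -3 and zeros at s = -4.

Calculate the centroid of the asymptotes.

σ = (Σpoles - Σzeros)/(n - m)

σ = (Σpoles - Σzeros)/(n - m) = (-13 - (-4))/(3 - 1) = -9/2 = -4.5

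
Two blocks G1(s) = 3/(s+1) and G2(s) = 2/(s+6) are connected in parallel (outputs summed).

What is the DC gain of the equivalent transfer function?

Parallel: G_eq = G1 + G2. DC gain = G1(0) + G2(0) = 3/1 + 2/6 = 3 + 0.3333 = 3.3333.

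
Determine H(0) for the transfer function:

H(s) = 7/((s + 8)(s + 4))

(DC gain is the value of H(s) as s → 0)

DC gain = H(0) = 7/(8 × 4) = 7/32 = 0.21875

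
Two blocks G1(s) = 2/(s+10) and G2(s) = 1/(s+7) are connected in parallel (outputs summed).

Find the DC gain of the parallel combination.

Parallel: G_eq = G1 + G2. DC gain = G1(0) + G2(0) = 2/10 + 1/7 = 0.2 + 0.1429 = 0.3429.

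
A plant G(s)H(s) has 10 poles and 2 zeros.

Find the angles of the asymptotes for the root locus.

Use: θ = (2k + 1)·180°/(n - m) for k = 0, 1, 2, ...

n - m = 10 - 2 = 8. Angles: θk = (2k + 1)·180°/8 = 22.5°, 67.5°, 112.5°, 157.5°, 202.5°, 247.5°, 292.5°, 337.5°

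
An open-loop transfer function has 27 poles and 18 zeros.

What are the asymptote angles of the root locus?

n - m = 27 - 18 = 9. Angles: θk = (2k + 1)·180°/9 = 20°, 60°, 100°, 140°, 180°, 220°, 260°, 300°, 340°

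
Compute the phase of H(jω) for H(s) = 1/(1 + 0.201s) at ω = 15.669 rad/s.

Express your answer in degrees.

Phase = -arctan(ωτ) = -arctan(15.669 × 0.201) = -72.4°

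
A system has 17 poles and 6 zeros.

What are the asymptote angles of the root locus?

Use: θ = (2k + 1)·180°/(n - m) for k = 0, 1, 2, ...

n - m = 17 - 6 = 11. Angles: θk = (2k + 1)·180°/11 = 16.36°, 49.09°, 81.82°, 114.55°, 147.27°, 180°, 212.73°, 245.45°, 278.18°, 310.91°, 343.64°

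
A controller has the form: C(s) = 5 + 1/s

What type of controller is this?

This is a Proportional-Integral (PI) controller.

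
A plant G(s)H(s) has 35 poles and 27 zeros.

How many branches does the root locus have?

Root locus has n branches where n = number of poles = 35.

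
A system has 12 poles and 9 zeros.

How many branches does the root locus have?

Root locus has n branches where n = number of poles = 12.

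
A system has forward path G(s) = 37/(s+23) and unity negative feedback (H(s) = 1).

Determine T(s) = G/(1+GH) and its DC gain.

T(s) = G/(1+GH) = [37/(s+23)] / [1 + 37/(s+23)] = 37/(s+23+37) = 37/(s+60). DC gain = 37/60 = 0.6167.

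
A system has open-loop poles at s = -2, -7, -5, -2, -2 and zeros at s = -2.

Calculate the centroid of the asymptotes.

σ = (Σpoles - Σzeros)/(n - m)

σ = (Σpoles - Σzeros)/(n - m) = (-18 - (-2))/(5 - 1) = -16/4 = -4.0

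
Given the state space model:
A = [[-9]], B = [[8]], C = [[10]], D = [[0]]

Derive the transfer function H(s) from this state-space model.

(sI - A)⁻¹ = 1/(s + 9). H(s) = 10 × 8/(s + 9) + 0 = 80/(s + 9).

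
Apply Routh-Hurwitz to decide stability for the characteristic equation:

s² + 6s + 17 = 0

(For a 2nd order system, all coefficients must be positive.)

Coefficients: 1, 6, 17. All positive, so system is stable.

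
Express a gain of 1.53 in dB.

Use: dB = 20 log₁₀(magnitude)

dB = 20 log₁₀(1.53) = 3.7 dB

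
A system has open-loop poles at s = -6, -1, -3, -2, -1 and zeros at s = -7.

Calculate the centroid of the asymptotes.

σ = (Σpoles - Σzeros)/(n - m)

σ = (Σpoles - Σzeros)/(n - m) = (-13 - (-7))/(5 - 1) = -6/4 = -1.5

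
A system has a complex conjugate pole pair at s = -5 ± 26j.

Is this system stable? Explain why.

Real part of poles is -5 (< 0, left half-plane). Stable.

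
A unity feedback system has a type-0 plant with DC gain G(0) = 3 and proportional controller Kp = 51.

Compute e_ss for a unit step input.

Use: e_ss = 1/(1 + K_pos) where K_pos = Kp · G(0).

K_pos = Kp · G(0) = 51 × 3 = 153. e_ss = 1/(1 + 153) = 0.0065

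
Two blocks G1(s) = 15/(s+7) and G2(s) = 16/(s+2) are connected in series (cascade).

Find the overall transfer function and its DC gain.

Series: multiply transfer functions. G_eq = 15/(s+7) × 16/(s+2) = 240/((s+7)(s+2)). DC gain = 240/(7×2) = 17.1429.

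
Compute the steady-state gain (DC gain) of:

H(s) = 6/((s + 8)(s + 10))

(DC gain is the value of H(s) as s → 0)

DC gain = H(0) = 6/(8 × 10) = 6/80 = 0.075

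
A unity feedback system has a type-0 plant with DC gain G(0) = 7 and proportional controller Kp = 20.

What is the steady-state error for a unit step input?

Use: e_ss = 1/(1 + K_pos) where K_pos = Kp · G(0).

K_pos = Kp · G(0) = 20 × 7 = 140. e_ss = 1/(1 + 140) = 0.0071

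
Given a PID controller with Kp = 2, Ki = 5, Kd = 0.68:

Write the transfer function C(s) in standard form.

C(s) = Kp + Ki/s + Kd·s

Substituting values: C(s) = 2 + 5/s + 0.68s = (0.68s² + 2s + 5)/s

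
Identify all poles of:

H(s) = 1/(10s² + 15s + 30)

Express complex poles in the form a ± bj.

Discriminant = 15² - 4×10×30 = 225 - 1200 = -975 < 0, so the poles are a complex conjugate pair s = (-15 ± j√975)/(2×10). Real part = -15/(2×10) = -15/20 = -0.75; imaginary part = ±√975/(2×10) ≈ 1.5612. Poles: s = -0.75 ± 1.5612j.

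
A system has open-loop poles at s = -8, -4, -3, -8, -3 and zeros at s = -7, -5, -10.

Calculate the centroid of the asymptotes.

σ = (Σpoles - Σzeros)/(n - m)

σ = (Σpoles - Σzeros)/(n - m) = (-26 - (-22))/(5 - 3) = -4/2 = -2.0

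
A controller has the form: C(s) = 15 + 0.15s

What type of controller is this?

This is a Proportional-Derivative (PD) controller.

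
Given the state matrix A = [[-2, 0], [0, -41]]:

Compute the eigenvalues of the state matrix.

For diagonal matrix, eigenvalues are diagonal entries: λ₁ = -2, λ₂ = -41.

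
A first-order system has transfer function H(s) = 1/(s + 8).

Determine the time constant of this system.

For H(s) = 1/(s + 1/τ), the pole is at -1/τ = -8, so τ = 1/8 = 0.125 s.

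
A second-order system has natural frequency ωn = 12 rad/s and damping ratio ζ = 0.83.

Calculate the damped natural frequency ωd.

ωd = ωn√(1 - ζ²) = 12√(1 - 0.83²) = 6.69 rad/s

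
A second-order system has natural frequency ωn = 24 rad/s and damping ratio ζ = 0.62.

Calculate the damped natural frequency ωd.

ωd = ωn√(1 - ζ²) = 24√(1 - 0.62²) = 18.83 rad/s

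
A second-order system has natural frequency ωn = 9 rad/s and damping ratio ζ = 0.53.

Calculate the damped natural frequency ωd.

ωd = ωn√(1 - ζ²) = 9√(1 - 0.53²) = 7.63 rad/s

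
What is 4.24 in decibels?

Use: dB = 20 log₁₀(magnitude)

dB = 20 log₁₀(4.24) = 12.5 dB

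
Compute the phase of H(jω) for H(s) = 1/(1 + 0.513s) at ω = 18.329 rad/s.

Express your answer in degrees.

Phase = -arctan(ωτ) = -arctan(18.329 × 0.513) = -83.9°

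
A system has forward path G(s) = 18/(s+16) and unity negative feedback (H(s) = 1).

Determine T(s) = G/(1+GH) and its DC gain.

T(s) = G/(1+GH) = [18/(s+16)] / [1 + 18/(s+16)] = 18/(s+16+18) = 18/(s+34). DC gain = 18/34 = 0.5294.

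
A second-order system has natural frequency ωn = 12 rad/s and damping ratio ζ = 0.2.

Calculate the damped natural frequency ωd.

ωd = ωn√(1 - ζ²) = 12√(1 - 0.2²) = 11.76 rad/s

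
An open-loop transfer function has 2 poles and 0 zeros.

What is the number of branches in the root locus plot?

Root locus has n branches where n = number of poles = 2.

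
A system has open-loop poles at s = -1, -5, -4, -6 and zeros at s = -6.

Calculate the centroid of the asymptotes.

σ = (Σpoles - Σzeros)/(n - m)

σ = (Σpoles - Σzeros)/(n - m) = (-16 - (-6))/(4 - 1) = -10/3 = -3.33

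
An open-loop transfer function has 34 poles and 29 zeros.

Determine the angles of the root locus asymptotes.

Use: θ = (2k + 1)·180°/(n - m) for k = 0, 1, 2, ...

n - m = 34 - 29 = 5. Angles: θk = (2k + 1)·180°/5 = 36°, 108°, 180°, 252°, 324°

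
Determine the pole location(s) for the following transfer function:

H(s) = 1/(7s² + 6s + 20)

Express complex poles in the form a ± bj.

Discriminant = 6² - 4×7×20 = 36 - 560 = -524 < 0, so the poles are a complex conjugate pair s = (-6 ± j√524)/(2×7). Real part = -6/(2×7) = -6/14 ≈ -0.4286; imaginary part = ±√524/(2×7) ≈ 1.6351. Poles: s = -0.4286 ± 1.6351j.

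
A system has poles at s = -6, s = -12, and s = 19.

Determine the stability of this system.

Pole(s) at s = 19 are not in the left half-plane. System is unstable.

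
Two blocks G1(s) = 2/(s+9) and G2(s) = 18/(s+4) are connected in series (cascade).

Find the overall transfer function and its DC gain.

Series: multiply transfer functions. G_eq = 2/(s+9) × 18/(s+4) = 36/((s+9)(s+4)). DC gain = 36/(9×4) = 1.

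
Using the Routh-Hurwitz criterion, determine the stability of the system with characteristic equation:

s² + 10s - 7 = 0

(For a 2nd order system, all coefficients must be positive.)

Coefficients: 1, 10, -7. c=-7 not positive, so system is unstable.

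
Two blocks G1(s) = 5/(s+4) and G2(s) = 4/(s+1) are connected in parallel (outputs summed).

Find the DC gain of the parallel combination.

Parallel: G_eq = G1 + G2. DC gain = G1(0) + G2(0) = 5/4 + 4/1 = 1.25 + 4 = 5.25.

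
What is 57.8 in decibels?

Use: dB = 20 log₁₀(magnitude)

dB = 20 log₁₀(57.8) = 35.2 dB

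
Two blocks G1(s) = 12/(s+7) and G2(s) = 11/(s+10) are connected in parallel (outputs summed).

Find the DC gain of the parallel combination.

Parallel: G_eq = G1 + G2. DC gain = G1(0) + G2(0) = 12/7 + 11/10 = 1.7143 + 1.1 = 2.8143.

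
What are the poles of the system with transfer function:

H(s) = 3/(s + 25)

Pole is where denominator = 0: s + 25 = 0, so s = -25.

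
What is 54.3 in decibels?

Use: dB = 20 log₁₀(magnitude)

dB = 20 log₁₀(54.3) = 34.7 dB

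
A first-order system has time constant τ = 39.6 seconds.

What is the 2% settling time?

For first-order system, 2% settling time ≈ 4τ = 4 × 39.6 = 158.4 s.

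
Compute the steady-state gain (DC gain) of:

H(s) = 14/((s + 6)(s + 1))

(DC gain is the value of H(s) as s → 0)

DC gain = H(0) = 14/(6 × 1) = 14/6 = 2.3333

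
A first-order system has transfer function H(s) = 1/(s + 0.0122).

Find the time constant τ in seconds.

For H(s) = 1/(s + 1/τ), the pole is at -1/τ = -0.0122, so τ = 1/0.0122 = 81.97 s.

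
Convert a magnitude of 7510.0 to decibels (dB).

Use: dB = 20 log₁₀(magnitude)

dB = 20 log₁₀(7510.0) = 77.5 dB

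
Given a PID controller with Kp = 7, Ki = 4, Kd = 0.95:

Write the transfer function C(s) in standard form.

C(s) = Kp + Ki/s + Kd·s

Substituting values: C(s) = 7 + 4/s + 0.95s = (0.95s² + 7s + 4)/s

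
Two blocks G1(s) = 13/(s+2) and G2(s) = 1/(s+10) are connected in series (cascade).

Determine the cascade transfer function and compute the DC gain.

Series: multiply transfer functions. G_eq = 13/(s+2) × 1/(s+10) = 13/((s+2)(s+10)). DC gain = 13/(2×10) = 0.65.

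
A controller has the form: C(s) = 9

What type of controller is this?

This is a Proportional (P) controller.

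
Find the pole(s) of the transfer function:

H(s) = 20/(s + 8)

Pole is where denominator = 0: s + 8 = 0, so s = -8.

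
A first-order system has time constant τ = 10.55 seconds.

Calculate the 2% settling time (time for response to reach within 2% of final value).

For first-order system, 2% settling time ≈ 4τ = 4 × 10.55 = 42.2 s.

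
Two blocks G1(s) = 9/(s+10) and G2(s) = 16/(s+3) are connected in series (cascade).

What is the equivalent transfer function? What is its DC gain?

Series: multiply transfer functions. G_eq = 9/(s+10) × 16/(s+3) = 144/((s+10)(s+3)). DC gain = 144/(10×3) = 4.8.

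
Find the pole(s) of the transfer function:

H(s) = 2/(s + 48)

Pole is where denominator = 0: s + 48 = 0, so s = -48.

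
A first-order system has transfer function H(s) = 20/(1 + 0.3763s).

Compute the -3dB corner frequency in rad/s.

Corner frequency = 1/τ = 1/0.3763 = 2.657 rad/s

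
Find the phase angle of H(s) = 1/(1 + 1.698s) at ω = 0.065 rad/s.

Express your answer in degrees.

Phase = -arctan(ωτ) = -arctan(0.065 × 1.698) = -6.3°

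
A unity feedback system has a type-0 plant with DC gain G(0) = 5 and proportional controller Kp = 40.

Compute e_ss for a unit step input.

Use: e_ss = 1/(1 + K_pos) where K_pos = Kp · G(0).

K_pos = Kp · G(0) = 40 × 5 = 200. e_ss = 1/(1 + 200) = 0.0050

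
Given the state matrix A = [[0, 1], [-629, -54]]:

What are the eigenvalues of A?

det(A - λI) = λ² - (-54)λ + 629 = (λ - (-37))(λ - (-17)). Eigenvalues: -37, -17.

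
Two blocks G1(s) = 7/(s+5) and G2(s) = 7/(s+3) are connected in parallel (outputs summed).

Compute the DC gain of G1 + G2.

Parallel: G_eq = G1 + G2. DC gain = G1(0) + G2(0) = 7/5 + 7/3 = 1.4 + 2.3333 = 3.7333.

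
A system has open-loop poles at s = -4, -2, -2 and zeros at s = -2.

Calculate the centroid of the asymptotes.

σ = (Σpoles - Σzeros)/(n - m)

σ = (Σpoles - Σzeros)/(n - m) = (-8 - (-2))/(3 - 1) = -6/2 = -3.0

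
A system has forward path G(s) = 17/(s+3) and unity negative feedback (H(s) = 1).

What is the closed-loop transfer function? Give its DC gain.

T(s) = G/(1+GH) = [17/(s+3)] / [1 + 17/(s+3)] = 17/(s+3+17) = 17/(s+20). DC gain = 17/20 = 0.85.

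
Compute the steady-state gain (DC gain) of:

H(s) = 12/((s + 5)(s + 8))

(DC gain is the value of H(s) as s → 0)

DC gain = H(0) = 12/(5 × 8) = 12/40 = 0.3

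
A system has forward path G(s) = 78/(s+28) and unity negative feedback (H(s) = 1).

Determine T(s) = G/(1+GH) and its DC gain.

T(s) = G/(1+GH) = [78/(s+28)] / [1 + 78/(s+28)] = 78/(s+28+78) = 78/(s+106). DC gain = 78/106 = 0.7358.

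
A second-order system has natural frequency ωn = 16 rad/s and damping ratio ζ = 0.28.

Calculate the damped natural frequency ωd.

ωd = ωn√(1 - ζ²) = 16√(1 - 0.28²) = 15.36 rad/s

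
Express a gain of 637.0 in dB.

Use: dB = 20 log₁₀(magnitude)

dB = 20 log₁₀(637.0) = 56.1 dB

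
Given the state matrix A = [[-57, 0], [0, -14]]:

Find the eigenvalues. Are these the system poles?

For diagonal matrix, eigenvalues are diagonal entries: λ₁ = -57, λ₂ = -14. Eigenvalues of A = system poles.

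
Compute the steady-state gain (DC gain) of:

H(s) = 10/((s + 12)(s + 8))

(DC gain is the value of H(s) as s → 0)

DC gain = H(0) = 10/(12 × 8) = 10/96 = 0.1042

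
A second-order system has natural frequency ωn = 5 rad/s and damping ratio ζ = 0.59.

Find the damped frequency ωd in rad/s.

ωd = ωn√(1 - ζ²) = 5√(1 - 0.59²) = 4.04 rad/s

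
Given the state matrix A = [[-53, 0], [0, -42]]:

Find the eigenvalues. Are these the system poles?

For diagonal matrix, eigenvalues are diagonal entries: λ₁ = -53, λ₂ = -42. Eigenvalues of A = system poles.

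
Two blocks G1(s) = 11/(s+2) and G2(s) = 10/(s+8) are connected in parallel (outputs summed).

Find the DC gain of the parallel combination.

Parallel: G_eq = G1 + G2. DC gain = G1(0) + G2(0) = 11/2 + 10/8 = 5.5 + 1.25 = 6.75.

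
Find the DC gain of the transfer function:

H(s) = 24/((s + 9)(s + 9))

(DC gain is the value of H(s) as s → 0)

DC gain = H(0) = 24/(9 × 9) = 24/81 = 0.2963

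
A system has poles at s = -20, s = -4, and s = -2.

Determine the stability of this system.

All poles are in the left half-plane. System is stable.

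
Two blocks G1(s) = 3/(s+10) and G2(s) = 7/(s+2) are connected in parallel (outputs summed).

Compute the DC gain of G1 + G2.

Parallel: G_eq = G1 + G2. DC gain = G1(0) + G2(0) = 3/10 + 7/2 = 0.3 + 3.5 = 3.8.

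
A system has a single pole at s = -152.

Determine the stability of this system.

Pole at s = -152 is in the left half-plane. Stable.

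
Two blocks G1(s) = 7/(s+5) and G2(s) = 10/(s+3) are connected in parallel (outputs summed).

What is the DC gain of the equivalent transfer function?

Parallel: G_eq = G1 + G2. DC gain = G1(0) + G2(0) = 7/5 + 10/3 = 1.4 + 3.3333 = 4.7333.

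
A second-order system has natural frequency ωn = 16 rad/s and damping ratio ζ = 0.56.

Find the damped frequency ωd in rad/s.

ωd = ωn√(1 - ζ²) = 16√(1 - 0.56²) = 13.26 rad/s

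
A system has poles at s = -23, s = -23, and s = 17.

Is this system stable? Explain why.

Pole(s) at s = 17 are not in the left half-plane. System is unstable.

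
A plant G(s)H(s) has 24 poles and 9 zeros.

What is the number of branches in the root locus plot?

Root locus has n branches where n = number of poles = 24.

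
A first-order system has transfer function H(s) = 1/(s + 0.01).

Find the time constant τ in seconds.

For H(s) = 1/(s + 1/τ), the pole is at -1/τ = -0.01, so τ = 1/0.01 = 100 s.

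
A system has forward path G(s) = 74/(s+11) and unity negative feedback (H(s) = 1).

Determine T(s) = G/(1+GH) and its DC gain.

T(s) = G/(1+GH) = [74/(s+11)] / [1 + 74/(s+11)] = 74/(s+11+74) = 74/(s+85). DC gain = 74/85 = 0.8706.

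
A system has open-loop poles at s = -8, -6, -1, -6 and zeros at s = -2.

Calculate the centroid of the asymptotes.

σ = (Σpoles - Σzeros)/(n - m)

σ = (Σpoles - Σzeros)/(n - m) = (-21 - (-2))/(4 - 1) = -19/3 = -6.33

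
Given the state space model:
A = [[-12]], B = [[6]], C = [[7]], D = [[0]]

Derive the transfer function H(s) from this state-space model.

(sI - A)⁻¹ = 1/(s + 12). H(s) = 7 × 6/(s + 12) + 0 = 42/(s + 12).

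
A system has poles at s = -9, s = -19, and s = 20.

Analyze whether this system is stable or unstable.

Pole(s) at s = 20 are not in the left half-plane. System is unstable.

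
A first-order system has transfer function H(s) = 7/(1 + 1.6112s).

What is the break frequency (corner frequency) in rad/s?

Corner frequency = 1/τ = 1/1.6112 = 0.621 rad/s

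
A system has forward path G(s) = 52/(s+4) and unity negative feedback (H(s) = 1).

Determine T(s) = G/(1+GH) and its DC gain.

T(s) = G/(1+GH) = [52/(s+4)] / [1 + 52/(s+4)] = 52/(s+4+52) = 52/(s+56). DC gain = 52/56 = 0.9286.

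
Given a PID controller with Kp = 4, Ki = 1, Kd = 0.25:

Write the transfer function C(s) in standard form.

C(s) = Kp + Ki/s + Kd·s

Substituting values: C(s) = 4 + 1/s + 0.25s = (0.25s² + 4s + 1)/s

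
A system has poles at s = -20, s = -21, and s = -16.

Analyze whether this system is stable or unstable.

All poles are in the left half-plane. System is stable.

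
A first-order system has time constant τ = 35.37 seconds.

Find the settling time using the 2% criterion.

For first-order system, 2% settling time ≈ 4τ = 4 × 35.37 = 141.48 s.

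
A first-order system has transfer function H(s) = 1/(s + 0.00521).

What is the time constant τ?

For H(s) = 1/(s + 1/τ), the pole is at -1/τ = -0.00521, so τ = 1/0.00521 = 191.9 s.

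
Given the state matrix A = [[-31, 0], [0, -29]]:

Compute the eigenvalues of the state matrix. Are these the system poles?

For diagonal matrix, eigenvalues are diagonal entries: λ₁ = -31, λ₂ = -29. Eigenvalues of A = system poles.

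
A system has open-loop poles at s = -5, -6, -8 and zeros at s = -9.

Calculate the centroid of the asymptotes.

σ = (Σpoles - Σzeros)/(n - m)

σ = (Σpoles - Σzeros)/(n - m) = (-19 - (-9))/(3 - 1) = -10/2 = -5.0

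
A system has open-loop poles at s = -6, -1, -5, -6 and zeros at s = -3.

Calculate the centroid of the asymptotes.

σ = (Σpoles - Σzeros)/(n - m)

σ = (Σpoles - Σzeros)/(n - m) = (-18 - (-3))/(4 - 1) = -15/3 = -5.0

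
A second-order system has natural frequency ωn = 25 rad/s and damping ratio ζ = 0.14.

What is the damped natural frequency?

ωd = ωn√(1 - ζ²) = 25√(1 - 0.14²) = 24.75 rad/s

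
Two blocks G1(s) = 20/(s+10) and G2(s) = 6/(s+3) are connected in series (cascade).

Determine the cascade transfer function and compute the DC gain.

Series: multiply transfer functions. G_eq = 20/(s+10) × 6/(s+3) = 120/((s+10)(s+3)). DC gain = 120/(10×3) = 4.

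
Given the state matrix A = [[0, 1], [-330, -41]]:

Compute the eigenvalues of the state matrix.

det(A - λI) = λ² - (-41)λ + 330 = (λ - (-11))(λ - (-30)). Eigenvalues: -11, -30.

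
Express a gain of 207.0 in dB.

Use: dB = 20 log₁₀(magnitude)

dB = 20 log₁₀(207.0) = 46.3 dB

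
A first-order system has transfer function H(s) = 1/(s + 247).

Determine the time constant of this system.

For H(s) = 1/(s + 1/τ), the pole is at -1/τ = -247, so τ = 1/247 = 0.0040 s.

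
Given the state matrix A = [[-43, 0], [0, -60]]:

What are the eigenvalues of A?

For diagonal matrix, eigenvalues are diagonal entries: λ₁ = -43, λ₂ = -60.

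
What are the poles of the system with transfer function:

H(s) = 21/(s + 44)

Pole is where denominator = 0: s + 44 = 0, so s = -44.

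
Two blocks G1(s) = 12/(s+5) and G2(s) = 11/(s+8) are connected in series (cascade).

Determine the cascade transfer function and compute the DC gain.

Series: multiply transfer functions. G_eq = 12/(s+5) × 11/(s+8) = 132/((s+5)(s+8)). DC gain = 132/(5×8) = 3.3.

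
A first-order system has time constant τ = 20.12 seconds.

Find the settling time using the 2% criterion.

For first-order system, 2% settling time ≈ 4τ = 4 × 20.12 = 80.48 s.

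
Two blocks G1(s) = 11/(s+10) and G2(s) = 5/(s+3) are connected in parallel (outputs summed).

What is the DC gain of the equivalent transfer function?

Parallel: G_eq = G1 + G2. DC gain = G1(0) + G2(0) = 11/10 + 5/3 = 1.1 + 1.6667 = 2.7667.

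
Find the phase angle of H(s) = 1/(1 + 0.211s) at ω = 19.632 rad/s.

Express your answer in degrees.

Phase = -arctan(ωτ) = -arctan(19.632 × 0.211) = -76.4°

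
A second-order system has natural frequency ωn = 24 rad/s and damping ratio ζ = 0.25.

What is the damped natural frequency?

ωd = ωn√(1 - ζ²) = 24√(1 - 0.25²) = 23.24 rad/s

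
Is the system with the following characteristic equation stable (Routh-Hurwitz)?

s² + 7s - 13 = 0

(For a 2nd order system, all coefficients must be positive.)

Coefficients: 1, 7, -13. c=-13 not positive, so system is unstable.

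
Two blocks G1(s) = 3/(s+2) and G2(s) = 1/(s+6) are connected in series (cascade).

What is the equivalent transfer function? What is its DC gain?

Series: multiply transfer functions. G_eq = 3/(s+2) × 1/(s+6) = 3/((s+2)(s+6)). DC gain = 3/(2×6) = 0.25.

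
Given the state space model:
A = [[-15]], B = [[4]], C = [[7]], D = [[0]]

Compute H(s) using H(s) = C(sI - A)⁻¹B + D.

(sI - A)⁻¹ = 1/(s + 15). H(s) = 7 × 4/(s + 15) + 0 = 28/(s + 15).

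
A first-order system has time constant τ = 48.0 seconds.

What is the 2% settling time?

For first-order system, 2% settling time ≈ 4τ = 4 × 48.0 = 192.0 s.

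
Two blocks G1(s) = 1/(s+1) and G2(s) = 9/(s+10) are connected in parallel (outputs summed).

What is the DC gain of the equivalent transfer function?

Parallel: G_eq = G1 + G2. DC gain = G1(0) + G2(0) = 1/1 + 9/10 = 1 + 0.9 = 1.9.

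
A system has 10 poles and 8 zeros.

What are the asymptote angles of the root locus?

n - m = 10 - 8 = 2. Angles: θk = (2k + 1)·180°/2 = 90°, 270°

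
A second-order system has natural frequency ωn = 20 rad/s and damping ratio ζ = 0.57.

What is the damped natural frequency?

ωd = ωn√(1 - ζ²) = 20√(1 - 0.57²) = 16.43 rad/s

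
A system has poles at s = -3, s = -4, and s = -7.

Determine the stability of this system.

All poles are in the left half-plane. System is stable.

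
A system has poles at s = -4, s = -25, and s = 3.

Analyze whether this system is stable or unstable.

Pole(s) at s = 3 are not in the left half-plane. System is unstable.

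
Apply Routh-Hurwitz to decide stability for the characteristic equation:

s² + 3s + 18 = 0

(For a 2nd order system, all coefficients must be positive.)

Coefficients: 1, 3, 18. All positive, so system is stable.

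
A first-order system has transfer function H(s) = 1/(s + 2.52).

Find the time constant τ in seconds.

For H(s) = 1/(s + 1/τ), the pole is at -1/τ = -2.52, so τ = 1/2.52 = 0.3968 s.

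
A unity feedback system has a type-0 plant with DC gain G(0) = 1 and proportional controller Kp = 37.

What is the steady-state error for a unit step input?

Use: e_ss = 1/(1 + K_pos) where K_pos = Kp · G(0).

K_pos = Kp · G(0) = 37 × 1 = 37. e_ss = 1/(1 + 37) = 0.0263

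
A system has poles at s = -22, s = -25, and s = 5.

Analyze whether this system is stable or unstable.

Pole(s) at s = 5 are not in the left half-plane. System is unstable.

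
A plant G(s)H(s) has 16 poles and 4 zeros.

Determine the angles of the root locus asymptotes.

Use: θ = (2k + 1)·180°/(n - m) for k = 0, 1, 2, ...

n - m = 16 - 4 = 12. Angles: θk = (2k + 1)·180°/12 = 15°, 45°, 75°, 105°, 135°, 165°, 195°, 225°, 255°, 285°, 315°, 345°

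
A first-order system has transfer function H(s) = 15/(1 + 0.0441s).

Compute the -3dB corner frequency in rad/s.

Corner frequency = 1/τ = 1/0.0441 = 22.676 rad/s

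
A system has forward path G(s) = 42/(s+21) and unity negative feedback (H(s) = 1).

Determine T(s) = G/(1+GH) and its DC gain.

T(s) = G/(1+GH) = [42/(s+21)] / [1 + 42/(s+21)] = 42/(s+21+42) = 42/(s+63). DC gain = 42/63 = 0.6667.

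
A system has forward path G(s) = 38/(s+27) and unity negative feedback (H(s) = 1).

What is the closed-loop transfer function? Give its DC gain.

T(s) = G/(1+GH) = [38/(s+27)] / [1 + 38/(s+27)] = 38/(s+27+38) = 38/(s+65). DC gain = 38/65 = 0.5846.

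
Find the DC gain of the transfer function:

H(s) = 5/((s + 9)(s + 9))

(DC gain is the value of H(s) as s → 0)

DC gain = H(0) = 5/(9 × 9) = 5/81 = 0.0617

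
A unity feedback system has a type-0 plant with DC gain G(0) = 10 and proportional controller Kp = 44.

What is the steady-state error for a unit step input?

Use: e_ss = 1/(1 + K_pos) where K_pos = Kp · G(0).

K_pos = Kp · G(0) = 44 × 10 = 440. e_ss = 1/(1 + 440) = 0.0023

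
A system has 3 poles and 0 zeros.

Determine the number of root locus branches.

Root locus has n branches where n = number of poles = 3.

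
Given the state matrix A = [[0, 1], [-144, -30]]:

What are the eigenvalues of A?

det(A - λI) = λ² - (-30)λ + 144 = (λ - (-24))(λ - (-6)). Eigenvalues: -24, -6.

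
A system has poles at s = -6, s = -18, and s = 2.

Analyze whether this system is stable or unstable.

Pole(s) at s = 2 are not in the left half-plane. System is unstable.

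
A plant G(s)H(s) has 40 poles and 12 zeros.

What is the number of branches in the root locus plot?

Root locus has n branches where n = number of poles = 40.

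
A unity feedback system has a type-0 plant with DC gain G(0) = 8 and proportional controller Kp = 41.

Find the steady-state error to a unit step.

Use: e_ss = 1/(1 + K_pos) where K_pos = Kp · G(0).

K_pos = Kp · G(0) = 41 × 8 = 328. e_ss = 1/(1 + 328) = 0.0030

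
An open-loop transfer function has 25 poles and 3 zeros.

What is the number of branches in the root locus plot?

Root locus has n branches where n = number of poles = 25.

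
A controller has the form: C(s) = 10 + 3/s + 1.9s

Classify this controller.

This is a Proportional-Integral-Derivative (PID) controller.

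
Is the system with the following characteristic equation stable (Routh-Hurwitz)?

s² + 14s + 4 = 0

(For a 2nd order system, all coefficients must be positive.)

Coefficients: 1, 14, 4. All positive, so system is stable.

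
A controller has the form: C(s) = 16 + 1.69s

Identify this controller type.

This is a Proportional-Derivative (PD) controller.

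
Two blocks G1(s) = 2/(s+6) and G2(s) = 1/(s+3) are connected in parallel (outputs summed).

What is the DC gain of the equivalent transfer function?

Parallel: G_eq = G1 + G2. DC gain = G1(0) + G2(0) = 2/6 + 1/3 = 0.3333 + 0.3333 = 0.6667.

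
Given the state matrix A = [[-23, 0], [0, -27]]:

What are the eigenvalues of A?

For diagonal matrix, eigenvalues are diagonal entries: λ₁ = -23, λ₂ = -27.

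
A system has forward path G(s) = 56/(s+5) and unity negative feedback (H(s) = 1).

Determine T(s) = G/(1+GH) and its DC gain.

T(s) = G/(1+GH) = [56/(s+5)] / [1 + 56/(s+5)] = 56/(s+5+56) = 56/(s+61). DC gain = 56/61 = 0.9180.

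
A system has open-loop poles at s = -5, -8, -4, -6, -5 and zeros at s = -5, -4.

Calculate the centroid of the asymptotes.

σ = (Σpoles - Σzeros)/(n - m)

σ = (Σpoles - Σzeros)/(n - m) = (-28 - (-9))/(5 - 2) = -19/3 = -6.33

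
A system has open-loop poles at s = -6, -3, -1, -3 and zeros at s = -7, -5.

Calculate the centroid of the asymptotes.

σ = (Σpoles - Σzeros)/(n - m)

σ = (Σpoles - Σzeros)/(n - m) = (-13 - (-12))/(4 - 2) = -1/2 = -0.5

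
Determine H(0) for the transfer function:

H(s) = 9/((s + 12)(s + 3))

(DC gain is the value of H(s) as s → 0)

DC gain = H(0) = 9/(12 × 3) = 9/36 = 0.25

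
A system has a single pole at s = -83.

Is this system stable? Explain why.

Pole at s = -83 is in the left half-plane. Stable.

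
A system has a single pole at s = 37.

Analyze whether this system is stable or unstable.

Pole at s = 37 is in the right half-plane. Unstable.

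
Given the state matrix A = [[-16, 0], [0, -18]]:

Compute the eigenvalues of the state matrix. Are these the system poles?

For diagonal matrix, eigenvalues are diagonal entries: λ₁ = -16, λ₂ = -18. Eigenvalues of A = system poles.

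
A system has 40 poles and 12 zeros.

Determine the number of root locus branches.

Root locus has n branches where n = number of poles = 40.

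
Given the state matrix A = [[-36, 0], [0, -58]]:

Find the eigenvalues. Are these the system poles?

For diagonal matrix, eigenvalues are diagonal entries: λ₁ = -36, λ₂ = -58. Eigenvalues of A = system poles.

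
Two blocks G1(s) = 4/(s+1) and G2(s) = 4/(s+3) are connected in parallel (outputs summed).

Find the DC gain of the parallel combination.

Parallel: G_eq = G1 + G2. DC gain = G1(0) + G2(0) = 4/1 + 4/3 = 4 + 1.3333 = 5.3333.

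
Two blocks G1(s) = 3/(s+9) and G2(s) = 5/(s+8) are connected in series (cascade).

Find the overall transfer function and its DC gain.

Series: multiply transfer functions. G_eq = 3/(s+9) × 5/(s+8) = 15/((s+9)(s+8)). DC gain = 15/(9×8) = 0.2083.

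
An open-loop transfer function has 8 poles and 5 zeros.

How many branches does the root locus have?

Root locus has n branches where n = number of poles = 8.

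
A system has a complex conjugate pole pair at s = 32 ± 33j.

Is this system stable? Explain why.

Real part of poles is 32 (> 0, right half-plane). Unstable.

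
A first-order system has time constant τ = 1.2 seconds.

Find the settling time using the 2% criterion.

For first-order system, 2% settling time ≈ 4τ = 4 × 1.2 = 4.8 s.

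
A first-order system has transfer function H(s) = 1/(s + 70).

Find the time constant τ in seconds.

For H(s) = 1/(s + 1/τ), the pole is at -1/τ = -70, so τ = 1/70 = 0.0143 s.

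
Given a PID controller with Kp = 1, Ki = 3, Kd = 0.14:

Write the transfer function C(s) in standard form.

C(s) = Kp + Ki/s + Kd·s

Substituting values: C(s) = 1 + 3/s + 0.14s = (0.14s² + s + 3)/s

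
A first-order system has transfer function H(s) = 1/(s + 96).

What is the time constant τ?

For H(s) = 1/(s + 1/τ), the pole is at -1/τ = -96, so τ = 1/96 = 0.0104 s.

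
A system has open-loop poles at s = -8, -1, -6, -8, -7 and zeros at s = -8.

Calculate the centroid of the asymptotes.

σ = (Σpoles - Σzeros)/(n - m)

σ = (Σpoles - Σzeros)/(n - m) = (-30 - (-8))/(5 - 1) = -22/4 = -5.5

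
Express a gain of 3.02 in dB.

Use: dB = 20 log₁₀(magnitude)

dB = 20 log₁₀(3.02) = 9.6 dB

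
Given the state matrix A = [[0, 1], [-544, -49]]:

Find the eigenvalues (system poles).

det(A - λI) = λ² - (-49)λ + 544 = (λ - (-32))(λ - (-17)). Eigenvalues: -32, -17.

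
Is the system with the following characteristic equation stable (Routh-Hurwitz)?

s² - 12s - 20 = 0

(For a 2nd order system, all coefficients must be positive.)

Coefficients: 1, -12, -20. b=-12, c=-20 not positive, so system is unstable.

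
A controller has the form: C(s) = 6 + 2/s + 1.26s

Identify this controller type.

This is a Proportional-Integral-Derivative (PID) controller.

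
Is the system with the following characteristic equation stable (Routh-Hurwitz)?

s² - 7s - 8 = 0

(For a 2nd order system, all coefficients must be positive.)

Coefficients: 1, -7, -8. b=-7, c=-8 not positive, so system is unstable.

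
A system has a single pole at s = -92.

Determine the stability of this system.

Pole at s = -92 is in the left half-plane. Stable.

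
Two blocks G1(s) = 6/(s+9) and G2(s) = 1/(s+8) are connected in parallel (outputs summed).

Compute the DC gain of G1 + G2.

Parallel: G_eq = G1 + G2. DC gain = G1(0) + G2(0) = 6/9 + 1/8 = 0.6667 + 0.125 = 0.7917.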